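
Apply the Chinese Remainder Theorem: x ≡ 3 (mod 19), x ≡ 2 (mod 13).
41

Using Chinese Remainder Theorem:
M = 19 × 13 = 247
M1 = 13, M2 = 19
y1 = 13^(-1) mod 19 = 3
y2 = 19^(-1) mod 13 = 11
x = (3×13×3 + 2×19×11) mod 247 = 41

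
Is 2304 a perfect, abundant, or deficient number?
abundant

Proper divisors of 2304: sum = 1 + 2 + 3 + 4 + 6 + 8 + 9 + 12 + ... + 384 + 576 + 768 + 1152 (26 divisors) = 4339
Since 4339 > 2304, 2304 is abundant.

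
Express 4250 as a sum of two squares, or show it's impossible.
5² + 65² (a=5, b=65)

Factorization: 4250 = 2 × 5^3 × 17
By Fermat: n is sum of two squares iff every prime p ≡ 3 (mod 4) appears to even power.
All primes ≡ 3 (mod 4) appear to even power.
Search a = 0, 1, 2, … for 4250 - a² a perfect square: first hit at a = 5: 4250 - 25 = 4225 = 65².
4250 = 5² + 65² = 25 + 4225 ✓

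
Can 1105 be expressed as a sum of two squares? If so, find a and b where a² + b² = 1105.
4² + 33² (a=4, b=33)

Factorization: 1105 = 5 × 13 × 17
By Fermat: n is sum of two squares iff every prime p ≡ 3 (mod 4) appears to even power.
All primes ≡ 3 (mod 4) appear to even power.
Search a = 0, 1, 2, … for 1105 - a² a perfect square: first hit at a = 4: 1105 - 16 = 1089 = 33².
1105 = 4² + 33² = 16 + 1089 ✓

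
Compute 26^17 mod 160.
96

Repeated squaring. Binary of 17 = 10001.
26^1 ≡ 26 (mod 160); 26^2 ≡ 36 (mod 160); 26^4 ≡ 16 (mod 160); 26^8 ≡ 96 (mod 160); 26^16 ≡ 96 (mod 160)
26^17 = 26^1 × 26^16 ≡ 96 (mod 160)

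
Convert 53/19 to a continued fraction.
[2; 1, 3, 1, 3]

Euclidean algorithm steps:
53 = 2 × 19 + 15
19 = 1 × 15 + 4
15 = 3 × 4 + 3
4 = 1 × 3 + 1
3 = 3 × 1 + 0
Continued fraction: [2; 1, 3, 1, 3]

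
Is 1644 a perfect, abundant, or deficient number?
abundant

Proper divisors of 1644: sum = 1 + 2 + 3 + 4 + 6 + 12 + 137 + 274 + 411 + 548 + 822 = 2220
Since 2220 > 1644, 1644 is abundant.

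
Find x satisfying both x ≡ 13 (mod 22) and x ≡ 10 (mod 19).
409

Using Chinese Remainder Theorem:
M = 22 × 19 = 418
M1 = 19, M2 = 22
y1 = 19^(-1) mod 22 = 7
y2 = 22^(-1) mod 19 = 13
x = (13×19×7 + 10×22×13) mod 418 = 409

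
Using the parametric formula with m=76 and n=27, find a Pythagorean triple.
(5047, 4104, 6505)

Euclid's formula: a = m² - n², b = 2mn, c = m² + n²
m = 76, n = 27
a = 76² - 27² = 5776 - 729 = 5047
b = 2 × 76 × 27 = 4104
c = 76² + 27² = 5776 + 729 = 6505
Verification: 5047² + 4104² = 25472209 + 16842816 = 42315025 = 6505² ✓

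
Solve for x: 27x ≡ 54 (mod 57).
x ≡ 2 (mod 19)

gcd(27, 57) = 3, which divides 54, so solutions exist.
Divide through by 3: 9x ≡ 18 (mod 19).
Find 9^(-1) mod 19 by the extended Euclidean algorithm:
19 = 2 × 9 + 1  ⟹  1 = (1)·19 + (-2)·9
So (-2)·9 ≡ 1 (mod 19), i.e. 9^(-1) ≡ -2 ≡ 17 (mod 19).
x ≡ 17 × 18 = 306 ≡ 2 (mod 19).
Check: 27 × 2 = 54 ≡ 54 (mod 57).
x ≡ 2 (mod 19), giving 3 solutions mod 57.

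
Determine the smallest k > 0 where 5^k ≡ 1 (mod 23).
22

23 is prime, so ord(5) divides φ(23) = 22.
Divisors of 22: 1, 2, 11, 22.
Repeated squaring: 5^1 ≡ 5, 5^2 ≡ 2, 5^4 ≡ 4, 5^8 ≡ 16, 5^16 ≡ 3 (mod 23).
Test 5^d mod 23 for each divisor d in increasing order:
5^1 ≡ 5
5^2 ≡ 2
5^11 = 5^8·5^2·5^1 ≡ 22
5^22 = 5^16·5^4·5^2 ≡ 1  ← first divisor giving 1
The order is 22.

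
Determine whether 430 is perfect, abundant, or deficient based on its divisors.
deficient

Proper divisors of 430: sum = 1 + 2 + 5 + 10 + 43 + 86 + 215 = 362
Since 362 < 430, 430 is deficient.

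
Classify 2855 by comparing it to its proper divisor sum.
deficient

Proper divisors of 2855: sum = 1 + 5 + 571 = 577
Since 577 < 2855, 2855 is deficient.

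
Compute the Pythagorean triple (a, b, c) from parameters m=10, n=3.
(91, 60, 109)

Euclid's formula: a = m² - n², b = 2mn, c = m² + n²
m = 10, n = 3
a = 10² - 3² = 100 - 9 = 91
b = 2 × 10 × 3 = 60
c = 10² + 3² = 100 + 9 = 109
Verification: 91² + 60² = 8281 + 3600 = 11881 = 109² ✓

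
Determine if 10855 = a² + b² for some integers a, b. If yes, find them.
Not possible

Factorization: 10855 = 5 × 13 × 167
By Fermat: n is sum of two squares iff every prime p ≡ 3 (mod 4) appears to even power.
Prime(s) ≡ 3 (mod 4) with odd exponent: [(167, 1)]
Therefore 10855 cannot be expressed as a² + b².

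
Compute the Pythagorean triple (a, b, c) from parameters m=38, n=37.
(75, 2812, 2813)

Euclid's formula: a = m² - n², b = 2mn, c = m² + n²
m = 38, n = 37
a = 38² - 37² = 1444 - 1369 = 75
b = 2 × 38 × 37 = 2812
c = 38² + 37² = 1444 + 1369 = 2813
Verification: 75² + 2812² = 5625 + 7907344 = 7912969 = 2813² ✓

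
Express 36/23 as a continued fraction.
[1; 1, 1, 3, 3]

Euclidean algorithm steps:
36 = 1 × 23 + 13
23 = 1 × 13 + 10
13 = 1 × 10 + 3
10 = 3 × 3 + 1
3 = 3 × 1 + 0
Continued fraction: [1; 1, 1, 3, 3]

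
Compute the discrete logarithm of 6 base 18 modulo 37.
27

Baby-step giant-step with step n = ⌈√37⌉ = 7.
Baby steps 18^j mod 37 (j:value) for j=0..6: 0:1, 1:18, 2:28, 3:23, 4:7, 5:15, 6:11.
Giant-step multiplier: 18^(-7) ≡ 18^(36-7) = 18^29 ≡ 20 (mod 37).
Giant steps γ_i = 6·20^i mod 37: γ_0=6, γ_1=9, γ_2=32, γ_3=11 (in table at j=6).
x = i·n + j = 3·7 + 6 = 27.
Check: 18^27 ≡ 6 (mod 37).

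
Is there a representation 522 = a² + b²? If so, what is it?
9² + 21² (a=9, b=21)

Factorization: 522 = 2 × 3^2 × 29
By Fermat: n is sum of two squares iff every prime p ≡ 3 (mod 4) appears to even power.
All primes ≡ 3 (mod 4) appear to even power.
Search a = 0, 1, 2, … for 522 - a² a perfect square: first hit at a = 9: 522 - 81 = 441 = 21².
522 = 9² + 21² = 81 + 441 ✓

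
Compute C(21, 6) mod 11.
1

Using Lucas' theorem:
Write n=21 and k=6 in base 11:
n in base 11: [1, 10]
k in base 11: [0, 6]
C(21,6) mod 11 = ∏ C(n_i, k_i) mod 11
Digit binomials (mod 11): C(1,0) = 1; C(10,6) = 210 ≡ 1
Product: 1 × 1 = 1 ≡ 1 (mod 11)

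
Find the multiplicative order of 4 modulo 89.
11

89 is prime, so ord(4) divides φ(89) = 88.
Divisors of 88: 1, 2, 4, 8, 11, 22, 44, 88.
Repeated squaring: 4^1 ≡ 4, 4^2 ≡ 16, 4^4 ≡ 78, 4^8 ≡ 32, 4^16 ≡ 45, 4^32 ≡ 67, 4^64 ≡ 39 (mod 89).
Test 4^d mod 89 for each divisor d in increasing order:
4^1 ≡ 4
4^2 ≡ 16
4^4 ≡ 78
4^8 ≡ 32
4^11 = 4^8·4^2·4^1 ≡ 1  ← first divisor giving 1
The order is 11.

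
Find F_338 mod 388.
13

Matrix identity: Q^n = [[F_(n+1), F_n], [F_n, F_(n-1)]] with Q = [[1,1],[1,0]].
n = 338 = 101010010₂. Square-and-multiply, entries mod 388:
Q^1 = [[1,1],[1,0]]
Q^2 = (Q^1)² = [[2,1],[1,1]]
Q^5 = (Q^2)²·Q = [[8,5],[5,3]]
Q^10 = (Q^5)² = [[89,55],[55,34]]
Q^21 = (Q^10)²·Q = [[251,82],[82,169]]
Q^42 = (Q^21)² = [[273,296],[296,365]]
Q^84 = (Q^42)² = [[349,280],[280,69]]
Q^169 = (Q^84)²·Q = [[245,381],[381,252]]
Q^338 = (Q^169)² = [[322,13],[13,309]]
F_338 mod 388 = Q^338[0][1] = 13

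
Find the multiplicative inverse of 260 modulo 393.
65

gcd(260, 393) = 1, so the inverse exists.
Extended Euclidean algorithm on (393, 260):
393 = 1 × 260 + 133  ⟹  133 = (1)·393 + (-1)·260
260 = 1 × 133 + 127  ⟹  127 = (-1)·393 + (2)·260
133 = 1 × 127 + 6  ⟹  6 = (2)·393 + (-3)·260
127 = 21 × 6 + 1  ⟹  1 = (-43)·393 + (65)·260
So (65)·260 ≡ 1 (mod 393), i.e. 260^(-1) ≡ 65 (mod 393).
Check: 260 × 65 = 16900 ≡ 1 (mod 393)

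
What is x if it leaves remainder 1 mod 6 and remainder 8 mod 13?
73

Using Chinese Remainder Theorem:
M = 6 × 13 = 78
M1 = 13, M2 = 6
y1 = 13^(-1) mod 6 = 1
y2 = 6^(-1) mod 13 = 11
x = (1×13×1 + 8×6×11) mod 78 = 73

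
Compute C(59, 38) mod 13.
0

Using Lucas' theorem:
Write n=59 and k=38 in base 13:
n in base 13: [4, 7]
k in base 13: [2, 12]
C(59,38) mod 13 = ∏ C(n_i, k_i) mod 13
Digit binomials (mod 13): C(4,2) = 6; C(7,12) = 0 (k_i > n_i)
Product: 6 × 0 = 0 ≡ 0 (mod 13)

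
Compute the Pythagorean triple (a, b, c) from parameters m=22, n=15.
(259, 660, 709)

Euclid's formula: a = m² - n², b = 2mn, c = m² + n²
m = 22, n = 15
a = 22² - 15² = 484 - 225 = 259
b = 2 × 22 × 15 = 660
c = 22² + 15² = 484 + 225 = 709
Verification: 259² + 660² = 67081 + 435600 = 502681 = 709² ✓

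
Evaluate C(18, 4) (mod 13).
5

Using Lucas' theorem:
Write n=18 and k=4 in base 13:
n in base 13: [1, 5]
k in base 13: [0, 4]
C(18,4) mod 13 = ∏ C(n_i, k_i) mod 13
Digit binomials (mod 13): C(1,0) = 1; C(5,4) = 5
Product: 1 × 5 = 5 ≡ 5 (mod 13)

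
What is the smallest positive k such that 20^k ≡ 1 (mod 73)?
72

73 is prime, so ord(20) divides φ(73) = 72.
Divisors of 72: 1, 2, 3, 4, 6, 8, 9, 12, 18, 24, 36, 72.
Repeated squaring: 20^1 ≡ 20, 20^2 ≡ 35, 20^4 ≡ 57, 20^8 ≡ 37, 20^16 ≡ 55, 20^32 ≡ 32, 20^64 ≡ 2 (mod 73).
Test 20^d mod 73 for each divisor d in increasing order:
20^1 ≡ 20
20^2 ≡ 35
20^3 = 20^2·20^1 ≡ 43
20^4 ≡ 57
20^6 = 20^4·20^2 ≡ 24
20^8 ≡ 37
20^9 = 20^8·20^1 ≡ 10
20^12 = 20^8·20^4 ≡ 65
20^18 = 20^16·20^2 ≡ 27
20^24 = 20^16·20^8 ≡ 64
20^36 = 20^32·20^4 ≡ 72
20^72 = 20^64·20^8 ≡ 1  ← first divisor giving 1
The order is 72.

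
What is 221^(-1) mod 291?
212

gcd(221, 291) = 1, so the inverse exists.
Extended Euclidean algorithm on (291, 221):
291 = 1 × 221 + 70  ⟹  70 = (1)·291 + (-1)·221
221 = 3 × 70 + 11  ⟹  11 = (-3)·291 + (4)·221
70 = 6 × 11 + 4  ⟹  4 = (19)·291 + (-25)·221
11 = 2 × 4 + 3  ⟹  3 = (-41)·291 + (54)·221
4 = 1 × 3 + 1  ⟹  1 = (60)·291 + (-79)·221
So (-79)·221 ≡ 1 (mod 291), i.e. 221^(-1) ≡ -79 ≡ 212 (mod 291).
Check: 221 × 212 = 46852 ≡ 1 (mod 291)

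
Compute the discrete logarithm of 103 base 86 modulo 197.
79

Baby-step giant-step with step n = ⌈√197⌉ = 15.
Baby steps 86^j mod 197 (j:value) for j=0..14: 0:1, 1:86, 2:107, 3:140, 4:23, 5:8, 6:97, 7:68, 8:135, 9:184, 10:64, 11:185, 12:150, 13:95, 14:93.
Giant-step multiplier: 86^(-15) ≡ 86^(196-15) = 86^181 ≡ 192 (mod 197).
Giant steps γ_i = 103·192^i mod 197: γ_0=103, γ_1=76, γ_2=14, γ_3=127, γ_4=153, γ_5=23 (in table at j=4).
x = i·n + j = 5·15 + 4 = 79.
Check: 86^79 ≡ 103 (mod 197).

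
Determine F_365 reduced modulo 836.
5

Matrix identity: Q^n = [[F_(n+1), F_n], [F_n, F_(n-1)]] with Q = [[1,1],[1,0]].
n = 365 = 101101101₂. Square-and-multiply, entries mod 836:
Q^1 = [[1,1],[1,0]]
Q^2 = (Q^1)² = [[2,1],[1,1]]
Q^5 = (Q^2)²·Q = [[8,5],[5,3]]
Q^11 = (Q^5)²·Q = [[144,89],[89,55]]
Q^22 = (Q^11)² = [[233,155],[155,78]]
Q^45 = (Q^22)²·Q = [[283,566],[566,553]]
Q^91 = (Q^45)²·Q = [[1,1],[1,0]]
Q^182 = (Q^91)² = [[2,1],[1,1]]
Q^365 = (Q^182)²·Q = [[8,5],[5,3]]
F_365 mod 836 = Q^365[0][1] = 5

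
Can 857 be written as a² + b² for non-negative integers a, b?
4² + 29² (a=4, b=29)

Factorization: 857 = 857
By Fermat: n is sum of two squares iff every prime p ≡ 3 (mod 4) appears to even power.
All primes ≡ 3 (mod 4) appear to even power.
Search a = 0, 1, 2, … for 857 - a² a perfect square: first hit at a = 4: 857 - 16 = 841 = 29².
857 = 4² + 29² = 16 + 841 ✓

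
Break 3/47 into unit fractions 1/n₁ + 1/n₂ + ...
1/16 + 1/752

Greedy algorithm:
3/47: ceiling(47/3) = 16, use 1/16
1/752: ceiling(752/1) = 752, use 1/752
Result: 3/47 = 1/16 + 1/752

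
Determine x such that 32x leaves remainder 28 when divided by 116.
x ≡ 19 (mod 29)

gcd(32, 116) = 4, which divides 28, so solutions exist.
Divide through by 4: 8x ≡ 7 (mod 29).
Find 8^(-1) mod 29 by the extended Euclidean algorithm:
29 = 3 × 8 + 5  ⟹  5 = (1)·29 + (-3)·8
8 = 1 × 5 + 3  ⟹  3 = (-1)·29 + (4)·8
5 = 1 × 3 + 2  ⟹  2 = (2)·29 + (-7)·8
3 = 1 × 2 + 1  ⟹  1 = (-3)·29 + (11)·8
So (11)·8 ≡ 1 (mod 29), i.e. 8^(-1) ≡ 11 (mod 29).
x ≡ 11 × 7 = 77 ≡ 19 (mod 29).
Check: 32 × 19 = 608 ≡ 28 (mod 116).
x ≡ 19 (mod 29), giving 4 solutions mod 116.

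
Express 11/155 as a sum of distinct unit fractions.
1/15 + 1/233 + 1/108345

Greedy algorithm:
11/155: ceiling(155/11) = 15, use 1/15
2/465: ceiling(465/2) = 233, use 1/233
1/108345: ceiling(108345/1) = 108345, use 1/108345
Result: 11/155 = 1/15 + 1/233 + 1/108345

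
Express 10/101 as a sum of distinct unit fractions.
1/11 + 1/124 + 1/27553 + 1/3795811492

Greedy algorithm:
10/101: ceiling(101/10) = 11, use 1/11
9/1111: ceiling(1111/9) = 124, use 1/124
5/137764: ceiling(137764/5) = 27553, use 1/27553
1/3795811492: ceiling(3795811492/1) = 3795811492, use 1/3795811492
Result: 10/101 = 1/11 + 1/124 + 1/27553 + 1/3795811492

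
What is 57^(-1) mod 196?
141

gcd(57, 196) = 1, so the inverse exists.
Extended Euclidean algorithm on (196, 57):
196 = 3 × 57 + 25  ⟹  25 = (1)·196 + (-3)·57
57 = 2 × 25 + 7  ⟹  7 = (-2)·196 + (7)·57
25 = 3 × 7 + 4  ⟹  4 = (7)·196 + (-24)·57
7 = 1 × 4 + 3  ⟹  3 = (-9)·196 + (31)·57
4 = 1 × 3 + 1  ⟹  1 = (16)·196 + (-55)·57
So (-55)·57 ≡ 1 (mod 196), i.e. 57^(-1) ≡ -55 ≡ 141 (mod 196).
Check: 57 × 141 = 8037 ≡ 1 (mod 196)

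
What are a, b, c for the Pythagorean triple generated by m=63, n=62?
(125, 7812, 7813)

Euclid's formula: a = m² - n², b = 2mn, c = m² + n²
m = 63, n = 62
a = 63² - 62² = 3969 - 3844 = 125
b = 2 × 63 × 62 = 7812
c = 63² + 62² = 3969 + 3844 = 7813
Verification: 125² + 7812² = 15625 + 61027344 = 61042969 = 7813² ✓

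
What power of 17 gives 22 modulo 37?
25

Baby-step giant-step with step n = ⌈√37⌉ = 7.
Baby steps 17^j mod 37 (j:value) for j=0..6: 0:1, 1:17, 2:30, 3:29, 4:12, 5:19, 6:27.
Giant-step multiplier: 17^(-7) ≡ 17^(36-7) = 17^29 ≡ 5 (mod 37).
Giant steps γ_i = 22·5^i mod 37: γ_0=22, γ_1=36, γ_2=32, γ_3=12 (in table at j=4).
x = i·n + j = 3·7 + 4 = 25.
Check: 17^25 ≡ 22 (mod 37).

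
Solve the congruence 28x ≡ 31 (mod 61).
x ≡ 12 (mod 61)

gcd(28, 61) = 1, which divides 31, so solutions exist.
Find 28^(-1) mod 61 by the extended Euclidean algorithm:
61 = 2 × 28 + 5  ⟹  5 = (1)·61 + (-2)·28
28 = 5 × 5 + 3  ⟹  3 = (-5)·61 + (11)·28
5 = 1 × 3 + 2  ⟹  2 = (6)·61 + (-13)·28
3 = 1 × 2 + 1  ⟹  1 = (-11)·61 + (24)·28
So (24)·28 ≡ 1 (mod 61), i.e. 28^(-1) ≡ 24 (mod 61).
x ≡ 24 × 31 = 744 ≡ 12 (mod 61).
Check: 28 × 12 = 336 ≡ 31 (mod 61).
Unique solution: x ≡ 12 (mod 61)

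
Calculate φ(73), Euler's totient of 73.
72

73 = 73
φ(n) = n × ∏(1 - 1/p) for each prime p dividing n
φ(73) = 73 × (1 - 1/73) = 72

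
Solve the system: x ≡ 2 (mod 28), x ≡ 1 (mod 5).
86

Using Chinese Remainder Theorem:
M = 28 × 5 = 140
M1 = 5, M2 = 28
y1 = 5^(-1) mod 28 = 17
y2 = 28^(-1) mod 5 = 2
x = (2×5×17 + 1×28×2) mod 140 = 86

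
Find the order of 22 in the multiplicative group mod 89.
22

89 is prime, so ord(22) divides φ(89) = 88.
Divisors of 88: 1, 2, 4, 8, 11, 22, 44, 88.
Repeated squaring: 22^1 ≡ 22, 22^2 ≡ 39, 22^4 ≡ 8, 22^8 ≡ 64, 22^16 ≡ 2, 22^32 ≡ 4, 22^64 ≡ 16 (mod 89).
Test 22^d mod 89 for each divisor d in increasing order:
22^1 ≡ 22
22^2 ≡ 39
22^4 ≡ 8
22^8 ≡ 64
22^11 = 22^8·22^2·22^1 ≡ 88
22^22 = 22^16·22^4·22^2 ≡ 1  ← first divisor giving 1
The order is 22.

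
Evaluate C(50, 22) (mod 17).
15

Using Lucas' theorem:
Write n=50 and k=22 in base 17:
n in base 17: [2, 16]
k in base 17: [1, 5]
C(50,22) mod 17 = ∏ C(n_i, k_i) mod 17
Digit binomials (mod 17): C(2,1) = 2; C(16,5) = 4368 ≡ 16
Product: 2 × 16 = 32 ≡ 15 (mod 17)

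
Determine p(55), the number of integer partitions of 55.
451276

p(n) counts ways to write n as a sum of positive integers (order ignored).
Euler's pentagonal recurrence: p(k) = p(k-1) + p(k-2) - p(k-5) - p(k-7) + p(k-12) + p(k-15) - ... (offsets j(3j∓1)/2, signs ++--, p(0)=1, p(<0)=0).
DP table for k = 0..54: p(0)=1, p(1)=1, p(2)=2, p(3)=3, p(4)=5, p(5)=7, p(6)=11, p(7)=15, p(8)=22, p(9)=30, p(10)=42, p(11)=56, p(12)=77, p(13)=101, p(14)=135, p(15)=176, p(16)=231, p(17)=297, p(18)=385, p(19)=490, p(20)=627, p(21)=792, p(22)=1002, p(23)=1255, p(24)=1575, p(25)=1958, p(26)=2436, p(27)=3010, p(28)=3718, p(29)=4565, p(30)=5604, p(31)=6842, p(32)=8349, p(33)=10143, p(34)=12310, p(35)=14883, p(36)=17977, p(37)=21637, p(38)=26015, p(39)=31185, p(40)=37338, p(41)=44583, p(42)=53174, p(43)=63261, p(44)=75175, p(45)=89134, p(46)=105558, p(47)=124754, p(48)=147273, p(49)=173525, p(50)=204226, p(51)=239943, p(52)=281589, p(53)=329931, p(54)=386155.
Final step: p(55) = p(54) + p(53) - p(50) - p(48) + p(43) + p(40) - p(33) - p(29) + p(20) + p(15) - p(4)
= 386155 + 329931 - 204226 - 147273 + 63261 + 37338 - 10143 - 4565 + 627 + 176 - 5
= 451276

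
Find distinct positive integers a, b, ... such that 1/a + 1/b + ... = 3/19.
1/7 + 1/67 + 1/8911

Greedy algorithm:
3/19: ceiling(19/3) = 7, use 1/7
2/133: ceiling(133/2) = 67, use 1/67
1/8911: ceiling(8911/1) = 8911, use 1/8911
Result: 3/19 = 1/7 + 1/67 + 1/8911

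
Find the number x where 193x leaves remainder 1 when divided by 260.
97

gcd(193, 260) = 1, so the inverse exists.
Extended Euclidean algorithm on (260, 193):
260 = 1 × 193 + 67  ⟹  67 = (1)·260 + (-1)·193
193 = 2 × 67 + 59  ⟹  59 = (-2)·260 + (3)·193
67 = 1 × 59 + 8  ⟹  8 = (3)·260 + (-4)·193
59 = 7 × 8 + 3  ⟹  3 = (-23)·260 + (31)·193
8 = 2 × 3 + 2  ⟹  2 = (49)·260 + (-66)·193
3 = 1 × 2 + 1  ⟹  1 = (-72)·260 + (97)·193
So (97)·193 ≡ 1 (mod 260), i.e. 193^(-1) ≡ 97 (mod 260).
Check: 193 × 97 = 18721 ≡ 1 (mod 260)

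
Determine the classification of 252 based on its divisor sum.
abundant

Proper divisors of 252: sum = 1 + 2 + 3 + 4 + 6 + 7 + 9 + 12 + ... + 42 + 63 + 84 + 126 (17 divisors) = 476
Since 476 > 252, 252 is abundant.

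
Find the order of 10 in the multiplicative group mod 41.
5

41 is prime, so ord(10) divides φ(41) = 40.
Divisors of 40: 1, 2, 4, 5, 8, 10, 20, 40.
Repeated squaring: 10^1 ≡ 10, 10^2 ≡ 18, 10^4 ≡ 37, 10^8 ≡ 16, 10^16 ≡ 10, 10^32 ≡ 18 (mod 41).
Test 10^d mod 41 for each divisor d in increasing order:
10^1 ≡ 10
10^2 ≡ 18
10^4 ≡ 37
10^5 = 10^4·10^1 ≡ 1  ← first divisor giving 1
The order is 5.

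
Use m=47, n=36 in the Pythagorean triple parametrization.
(913, 3384, 3505)

Euclid's formula: a = m² - n², b = 2mn, c = m² + n²
m = 47, n = 36
a = 47² - 36² = 2209 - 1296 = 913
b = 2 × 47 × 36 = 3384
c = 47² + 36² = 2209 + 1296 = 3505
Verification: 913² + 3384² = 833569 + 11451456 = 12285025 = 3505² ✓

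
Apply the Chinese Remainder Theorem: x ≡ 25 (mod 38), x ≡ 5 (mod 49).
1279

Using Chinese Remainder Theorem:
M = 38 × 49 = 1862
M1 = 49, M2 = 38
y1 = 49^(-1) mod 38 = 7
y2 = 38^(-1) mod 49 = 40
x = (25×49×7 + 5×38×40) mod 1862 = 1279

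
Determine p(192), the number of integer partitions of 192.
1987276856363

p(n) counts ways to write n as a sum of positive integers (order ignored).
Euler's pentagonal recurrence: p(k) = p(k-1) + p(k-2) - p(k-5) - p(k-7) + p(k-12) + p(k-15) - ... (offsets j(3j∓1)/2, signs ++--, p(0)=1, p(<0)=0).
DP table for k = 0..191: p(0)=1, p(1)=1, p(2)=2, p(3)=3, p(4)=5, p(5)=7, p(6)=11, p(7)=15, p(8)=22, p(9)=30, p(10)=42, p(11)=56, p(12)=77, p(13)=101, p(14)=135, p(15)=176, p(16)=231, p(17)=297, p(18)=385, p(19)=490, p(20)=627, p(21)=792, p(22)=1002, p(23)=1255, p(24)=1575, p(25)=1958, p(26)=2436, p(27)=3010, p(28)=3718, p(29)=4565, p(30)=5604, p(31)=6842, p(32)=8349, p(33)=10143, p(34)=12310, p(35)=14883, p(36)=17977, p(37)=21637, p(38)=26015, p(39)=31185, p(40)=37338, p(41)=44583, p(42)=53174, p(43)=63261, p(44)=75175, p(45)=89134, p(46)=105558, p(47)=124754, p(48)=147273, p(49)=173525, p(50)=204226, p(51)=239943, p(52)=281589, p(53)=329931, p(54)=386155, p(55)=451276, p(56)=526823, p(57)=614154, p(58)=715220, p(59)=831820, p(60)=966467, p(61)=1121505, p(62)=1300156, p(63)=1505499, p(64)=1741630, p(65)=2012558, p(66)=2323520, p(67)=2679689, p(68)=3087735, p(69)=3554345, p(70)=4087968, p(71)=4697205, p(72)=5392783, p(73)=6185689, p(74)=7089500, p(75)=8118264, p(76)=9289091, p(77)=10619863, p(78)=12132164, p(79)=13848650, p(80)=15796476, p(81)=18004327, p(82)=20506255, p(83)=23338469, p(84)=26543660, p(85)=30167357, p(86)=34262962, p(87)=38887673, p(88)=44108109, p(89)=49995925, p(90)=56634173, p(91)=64112359, p(92)=72533807, p(93)=82010177, p(94)=92669720, p(95)=104651419, p(96)=118114304, p(97)=133230930, p(98)=150198136, p(99)=169229875, p(100)=190569292, p(101)=214481126, p(102)=241265379, p(103)=271248950, p(104)=304801365, p(105)=342325709, p(106)=384276336, p(107)=431149389, p(108)=483502844, p(109)=541946240, p(110)=607163746, p(111)=679903203, p(112)=761002156, p(113)=851376628, p(114)=952050665, p(115)=1064144451, p(116)=1188908248, p(117)=1327710076, p(118)=1482074143, p(119)=1653668665, p(120)=1844349560, p(121)=2056148051, p(122)=2291320912, p(123)=2552338241, p(124)=2841940500, p(125)=3163127352, p(126)=3519222692, p(127)=3913864295, p(128)=4351078600, p(129)=4835271870, p(130)=5371315400, p(131)=5964539504, p(132)=6620830889, p(133)=7346629512, p(134)=8149040695, p(135)=9035836076, p(136)=10015581680, p(137)=11097645016, p(138)=12292341831, p(139)=13610949895, p(140)=15065878135, p(141)=16670689208, p(142)=18440293320, p(143)=20390982757, p(144)=22540654445, p(145)=24908858009, p(146)=27517052599, p(147)=30388671978, p(148)=33549419497, p(149)=37027355200, p(150)=40853235313, p(151)=45060624582, p(152)=49686288421, p(153)=54770336324, p(154)=60356673280, p(155)=66493182097, p(156)=73232243759, p(157)=80630964769, p(158)=88751778802, p(159)=97662728555, p(160)=107438159466, p(161)=118159068427, p(162)=129913904637, p(163)=142798995930, p(164)=156919475295, p(165)=172389800255, p(166)=189334822579, p(167)=207890420102, p(168)=228204732751, p(169)=250438925115, p(170)=274768617130, p(171)=301384802048, p(172)=330495499613, p(173)=362326859895, p(174)=397125074750, p(175)=435157697830, p(176)=476715857290, p(177)=522115831195, p(178)=571701605655, p(179)=625846753120, p(180)=684957390936, p(181)=749474411781, p(182)=819876908323, p(183)=896684817527, p(184)=980462880430, p(185)=1071823774337, p(186)=1171432692373, p(187)=1280011042268, p(188)=1398341745571, p(189)=1527273599625, p(190)=1667727404093, p(191)=1820701100652.
Final step: p(192) = p(191) + p(190) - p(187) - p(185) + p(180) + p(177) - p(170) - p(166) + p(157) + p(152) - p(141) - p(135) + p(122) + p(115) - p(100) - p(92) + p(75) + p(66) - p(47) - p(37) + p(16) + p(5)
= 1820701100652 + 1667727404093 - 1280011042268 - 1071823774337 + 684957390936 + 522115831195 - 274768617130 - 189334822579 + 80630964769 + 49686288421 - 16670689208 - 9035836076 + 2291320912 + 1064144451 - 190569292 - 72533807 + 8118264 + 2323520 - 124754 - 21637 + 231 + 7
= 1987276856363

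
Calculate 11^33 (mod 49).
29

Repeated squaring. Binary of 33 = 100001.
11^1 ≡ 11 (mod 49); 11^2 ≡ 23 (mod 49); 11^4 ≡ 39 (mod 49); 11^8 ≡ 2 (mod 49); 11^16 ≡ 4 (mod 49); 11^32 ≡ 16 (mod 49)
11^33 = 11^1 × 11^32 ≡ 29 (mod 49)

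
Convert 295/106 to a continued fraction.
[2; 1, 3, 1, 1, 1, 1, 4]

Euclidean algorithm steps:
295 = 2 × 106 + 83
106 = 1 × 83 + 23
83 = 3 × 23 + 14
23 = 1 × 14 + 9
14 = 1 × 9 + 5
9 = 1 × 5 + 4
5 = 1 × 4 + 1
4 = 4 × 1 + 0
Continued fraction: [2; 1, 3, 1, 1, 1, 1, 4]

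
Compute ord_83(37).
41

83 is prime, so ord(37) divides φ(83) = 82.
Divisors of 82: 1, 2, 41, 82.
Repeated squaring: 37^1 ≡ 37, 37^2 ≡ 41, 37^4 ≡ 21, 37^8 ≡ 26, 37^16 ≡ 12, 37^32 ≡ 61, 37^64 ≡ 69 (mod 83).
Test 37^d mod 83 for each divisor d in increasing order:
37^1 ≡ 37
37^2 ≡ 41
37^41 = 37^32·37^8·37^1 ≡ 1  ← first divisor giving 1
The order is 41.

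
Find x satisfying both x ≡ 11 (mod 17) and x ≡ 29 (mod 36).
317

Using Chinese Remainder Theorem:
M = 17 × 36 = 612
M1 = 36, M2 = 17
y1 = 36^(-1) mod 17 = 9
y2 = 17^(-1) mod 36 = 17
x = (11×36×9 + 29×17×17) mod 612 = 317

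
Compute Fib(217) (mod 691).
671

Matrix identity: Q^n = [[F_(n+1), F_n], [F_n, F_(n-1)]] with Q = [[1,1],[1,0]].
n = 217 = 11011001₂. Square-and-multiply, entries mod 691:
Q^1 = [[1,1],[1,0]]
Q^3 = (Q^1)²·Q = [[3,2],[2,1]]
Q^6 = (Q^3)² = [[13,8],[8,5]]
Q^13 = (Q^6)²·Q = [[377,233],[233,144]]
Q^27 = (Q^13)²·Q = [[642,174],[174,468]]
Q^54 = (Q^27)² = [[200,351],[351,540]]
Q^108 = (Q^54)² = [[125,615],[615,201]]
Q^217 = (Q^108)²·Q = [[80,671],[671,100]]
F_217 mod 691 = Q^217[0][1] = 671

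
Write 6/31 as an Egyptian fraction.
1/6 + 1/38 + 1/1767

Greedy algorithm:
6/31: ceiling(31/6) = 6, use 1/6
5/186: ceiling(186/5) = 38, use 1/38
1/1767: ceiling(1767/1) = 1767, use 1/1767
Result: 6/31 = 1/6 + 1/38 + 1/1767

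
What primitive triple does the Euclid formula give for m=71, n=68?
(417, 9656, 9665)

Euclid's formula: a = m² - n², b = 2mn, c = m² + n²
m = 71, n = 68
a = 71² - 68² = 5041 - 4624 = 417
b = 2 × 71 × 68 = 9656
c = 71² + 68² = 5041 + 4624 = 9665
Verification: 417² + 9656² = 173889 + 93238336 = 93412225 = 9665² ✓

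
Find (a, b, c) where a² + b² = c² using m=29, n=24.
(265, 1392, 1417)

Euclid's formula: a = m² - n², b = 2mn, c = m² + n²
m = 29, n = 24
a = 29² - 24² = 841 - 576 = 265
b = 2 × 29 × 24 = 1392
c = 29² + 24² = 841 + 576 = 1417
Verification: 265² + 1392² = 70225 + 1937664 = 2007889 = 1417² ✓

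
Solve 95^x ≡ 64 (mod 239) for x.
150

Baby-step giant-step with step n = ⌈√239⌉ = 16.
Baby steps 95^j mod 239 (j:value) for j=0..15: 0:1, 1:95, 2:182, 3:82, 4:142, 5:106, 6:32, 7:172, 8:88, 9:234, 10:3, 11:46, 12:68, 13:7, 14:187, 15:79.
Giant-step multiplier: 95^(-16) ≡ 95^(238-16) = 95^222 ≡ 122 (mod 239).
Giant steps γ_i = 64·122^i mod 239: γ_0=64, γ_1=160, γ_2=161, γ_3=44, γ_4=110, γ_5=36, γ_6=90, γ_7=225, γ_8=204, γ_9=32 (in table at j=6).
x = i·n + j = 9·16 + 6 = 150.
Check: 95^150 ≡ 64 (mod 239).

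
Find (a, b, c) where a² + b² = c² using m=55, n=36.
(1729, 3960, 4321)

Euclid's formula: a = m² - n², b = 2mn, c = m² + n²
m = 55, n = 36
a = 55² - 36² = 3025 - 1296 = 1729
b = 2 × 55 × 36 = 3960
c = 55² + 36² = 3025 + 1296 = 4321
Verification: 1729² + 3960² = 2989441 + 15681600 = 18671041 = 4321² ✓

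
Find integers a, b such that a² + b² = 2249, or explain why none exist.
20² + 43² (a=20, b=43)

Factorization: 2249 = 13 × 173
By Fermat: n is sum of two squares iff every prime p ≡ 3 (mod 4) appears to even power.
All primes ≡ 3 (mod 4) appear to even power.
Search a = 0, 1, 2, … for 2249 - a² a perfect square: first hit at a = 20: 2249 - 400 = 1849 = 43².
2249 = 20² + 43² = 400 + 1849 ✓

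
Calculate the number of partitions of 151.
45060624582

p(n) counts ways to write n as a sum of positive integers (order ignored).
Euler's pentagonal recurrence: p(k) = p(k-1) + p(k-2) - p(k-5) - p(k-7) + p(k-12) + p(k-15) - ... (offsets j(3j∓1)/2, signs ++--, p(0)=1, p(<0)=0).
DP table for k = 0..150: p(0)=1, p(1)=1, p(2)=2, p(3)=3, p(4)=5, p(5)=7, p(6)=11, p(7)=15, p(8)=22, p(9)=30, p(10)=42, p(11)=56, p(12)=77, p(13)=101, p(14)=135, p(15)=176, p(16)=231, p(17)=297, p(18)=385, p(19)=490, p(20)=627, p(21)=792, p(22)=1002, p(23)=1255, p(24)=1575, p(25)=1958, p(26)=2436, p(27)=3010, p(28)=3718, p(29)=4565, p(30)=5604, p(31)=6842, p(32)=8349, p(33)=10143, p(34)=12310, p(35)=14883, p(36)=17977, p(37)=21637, p(38)=26015, p(39)=31185, p(40)=37338, p(41)=44583, p(42)=53174, p(43)=63261, p(44)=75175, p(45)=89134, p(46)=105558, p(47)=124754, p(48)=147273, p(49)=173525, p(50)=204226, p(51)=239943, p(52)=281589, p(53)=329931, p(54)=386155, p(55)=451276, p(56)=526823, p(57)=614154, p(58)=715220, p(59)=831820, p(60)=966467, p(61)=1121505, p(62)=1300156, p(63)=1505499, p(64)=1741630, p(65)=2012558, p(66)=2323520, p(67)=2679689, p(68)=3087735, p(69)=3554345, p(70)=4087968, p(71)=4697205, p(72)=5392783, p(73)=6185689, p(74)=7089500, p(75)=8118264, p(76)=9289091, p(77)=10619863, p(78)=12132164, p(79)=13848650, p(80)=15796476, p(81)=18004327, p(82)=20506255, p(83)=23338469, p(84)=26543660, p(85)=30167357, p(86)=34262962, p(87)=38887673, p(88)=44108109, p(89)=49995925, p(90)=56634173, p(91)=64112359, p(92)=72533807, p(93)=82010177, p(94)=92669720, p(95)=104651419, p(96)=118114304, p(97)=133230930, p(98)=150198136, p(99)=169229875, p(100)=190569292, p(101)=214481126, p(102)=241265379, p(103)=271248950, p(104)=304801365, p(105)=342325709, p(106)=384276336, p(107)=431149389, p(108)=483502844, p(109)=541946240, p(110)=607163746, p(111)=679903203, p(112)=761002156, p(113)=851376628, p(114)=952050665, p(115)=1064144451, p(116)=1188908248, p(117)=1327710076, p(118)=1482074143, p(119)=1653668665, p(120)=1844349560, p(121)=2056148051, p(122)=2291320912, p(123)=2552338241, p(124)=2841940500, p(125)=3163127352, p(126)=3519222692, p(127)=3913864295, p(128)=4351078600, p(129)=4835271870, p(130)=5371315400, p(131)=5964539504, p(132)=6620830889, p(133)=7346629512, p(134)=8149040695, p(135)=9035836076, p(136)=10015581680, p(137)=11097645016, p(138)=12292341831, p(139)=13610949895, p(140)=15065878135, p(141)=16670689208, p(142)=18440293320, p(143)=20390982757, p(144)=22540654445, p(145)=24908858009, p(146)=27517052599, p(147)=30388671978, p(148)=33549419497, p(149)=37027355200, p(150)=40853235313.
Final step: p(151) = p(150) + p(149) - p(146) - p(144) + p(139) + p(136) - p(129) - p(125) + p(116) + p(111) - p(100) - p(94) + p(81) + p(74) - p(59) - p(51) + p(34) + p(25) - p(6)
= 40853235313 + 37027355200 - 27517052599 - 22540654445 + 13610949895 + 10015581680 - 4835271870 - 3163127352 + 1188908248 + 679903203 - 190569292 - 92669720 + 18004327 + 7089500 - 831820 - 239943 + 12310 + 1958 - 11
= 45060624582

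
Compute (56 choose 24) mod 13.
0

Using Lucas' theorem:
Write n=56 and k=24 in base 13:
n in base 13: [4, 4]
k in base 13: [1, 11]
C(56,24) mod 13 = ∏ C(n_i, k_i) mod 13
Digit binomials (mod 13): C(4,1) = 4; C(4,11) = 0 (k_i > n_i)
Product: 4 × 0 = 0 ≡ 0 (mod 13)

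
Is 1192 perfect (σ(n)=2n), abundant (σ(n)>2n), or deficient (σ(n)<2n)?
deficient

Proper divisors of 1192: sum = 1 + 2 + 4 + 8 + 149 + 298 + 596 = 1058
Since 1058 < 1192, 1192 is deficient.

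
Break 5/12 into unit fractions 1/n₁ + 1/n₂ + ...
1/3 + 1/12

Greedy algorithm:
5/12: ceiling(12/5) = 3, use 1/3
1/12: ceiling(12/1) = 12, use 1/12
Result: 5/12 = 1/3 + 1/12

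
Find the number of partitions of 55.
451276

p(n) counts ways to write n as a sum of positive integers (order ignored).
Euler's pentagonal recurrence: p(k) = p(k-1) + p(k-2) - p(k-5) - p(k-7) + p(k-12) + p(k-15) - ... (offsets j(3j∓1)/2, signs ++--, p(0)=1, p(<0)=0).
DP table for k = 0..54: p(0)=1, p(1)=1, p(2)=2, p(3)=3, p(4)=5, p(5)=7, p(6)=11, p(7)=15, p(8)=22, p(9)=30, p(10)=42, p(11)=56, p(12)=77, p(13)=101, p(14)=135, p(15)=176, p(16)=231, p(17)=297, p(18)=385, p(19)=490, p(20)=627, p(21)=792, p(22)=1002, p(23)=1255, p(24)=1575, p(25)=1958, p(26)=2436, p(27)=3010, p(28)=3718, p(29)=4565, p(30)=5604, p(31)=6842, p(32)=8349, p(33)=10143, p(34)=12310, p(35)=14883, p(36)=17977, p(37)=21637, p(38)=26015, p(39)=31185, p(40)=37338, p(41)=44583, p(42)=53174, p(43)=63261, p(44)=75175, p(45)=89134, p(46)=105558, p(47)=124754, p(48)=147273, p(49)=173525, p(50)=204226, p(51)=239943, p(52)=281589, p(53)=329931, p(54)=386155.
Final step: p(55) = p(54) + p(53) - p(50) - p(48) + p(43) + p(40) - p(33) - p(29) + p(20) + p(15) - p(4)
= 386155 + 329931 - 204226 - 147273 + 63261 + 37338 - 10143 - 4565 + 627 + 176 - 5
= 451276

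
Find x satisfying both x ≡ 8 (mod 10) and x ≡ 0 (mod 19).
38

Using Chinese Remainder Theorem:
M = 10 × 19 = 190
M1 = 19, M2 = 10
y1 = 19^(-1) mod 10 = 9
y2 = 10^(-1) mod 19 = 2
x = (8×19×9 + 0×10×2) mod 190 = 38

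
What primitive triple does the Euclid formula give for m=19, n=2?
(357, 76, 365)

Euclid's formula: a = m² - n², b = 2mn, c = m² + n²
m = 19, n = 2
a = 19² - 2² = 361 - 4 = 357
b = 2 × 19 × 2 = 76
c = 19² + 2² = 361 + 4 = 365
Verification: 357² + 76² = 127449 + 5776 = 133225 = 365² ✓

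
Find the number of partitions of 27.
3010

p(n) counts ways to write n as a sum of positive integers (order ignored).
Euler's pentagonal recurrence: p(k) = p(k-1) + p(k-2) - p(k-5) - p(k-7) + p(k-12) + p(k-15) - ... (offsets j(3j∓1)/2, signs ++--, p(0)=1, p(<0)=0).
DP table for k = 0..26: p(0)=1, p(1)=1, p(2)=2, p(3)=3, p(4)=5, p(5)=7, p(6)=11, p(7)=15, p(8)=22, p(9)=30, p(10)=42, p(11)=56, p(12)=77, p(13)=101, p(14)=135, p(15)=176, p(16)=231, p(17)=297, p(18)=385, p(19)=490, p(20)=627, p(21)=792, p(22)=1002, p(23)=1255, p(24)=1575, p(25)=1958, p(26)=2436.
Final step: p(27) = p(26) + p(25) - p(22) - p(20) + p(15) + p(12) - p(5) - p(1)
= 2436 + 1958 - 1002 - 627 + 176 + 77 - 7 - 1
= 3010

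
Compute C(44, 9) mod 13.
0

Using Lucas' theorem:
Write n=44 and k=9 in base 13:
n in base 13: [3, 5]
k in base 13: [0, 9]
C(44,9) mod 13 = ∏ C(n_i, k_i) mod 13
Digit binomials (mod 13): C(3,0) = 1; C(5,9) = 0 (k_i > n_i)
Product: 1 × 0 = 0 ≡ 0 (mod 13)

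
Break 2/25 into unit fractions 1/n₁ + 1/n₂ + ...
1/13 + 1/325

Greedy algorithm:
2/25: ceiling(25/2) = 13, use 1/13
1/325: ceiling(325/1) = 325, use 1/325
Result: 2/25 = 1/13 + 1/325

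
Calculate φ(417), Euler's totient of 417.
276

417 = 3 × 139
φ(n) = n × ∏(1 - 1/p) for each prime p dividing n
φ(417) = 417 × (1 - 1/3) × (1 - 1/139) = 276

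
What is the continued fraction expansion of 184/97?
[1; 1, 8, 1, 2, 3]

Euclidean algorithm steps:
184 = 1 × 97 + 87
97 = 1 × 87 + 10
87 = 8 × 10 + 7
10 = 1 × 7 + 3
7 = 2 × 3 + 1
3 = 3 × 1 + 0
Continued fraction: [1; 1, 8, 1, 2, 3]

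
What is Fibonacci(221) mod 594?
221

Matrix identity: Q^n = [[F_(n+1), F_n], [F_n, F_(n-1)]] with Q = [[1,1],[1,0]].
n = 221 = 11011101₂. Square-and-multiply, entries mod 594:
Q^1 = [[1,1],[1,0]]
Q^3 = (Q^1)²·Q = [[3,2],[2,1]]
Q^6 = (Q^3)² = [[13,8],[8,5]]
Q^13 = (Q^6)²·Q = [[377,233],[233,144]]
Q^27 = (Q^13)²·Q = [[21,398],[398,217]]
Q^55 = (Q^27)²·Q = [[525,247],[247,278]]
Q^110 = (Q^55)² = [[430,539],[539,485]]
Q^221 = (Q^110)²·Q = [[386,221],[221,165]]
F_221 mod 594 = Q^221[0][1] = 221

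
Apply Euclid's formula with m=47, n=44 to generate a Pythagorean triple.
(273, 4136, 4145)

Euclid's formula: a = m² - n², b = 2mn, c = m² + n²
m = 47, n = 44
a = 47² - 44² = 2209 - 1936 = 273
b = 2 × 47 × 44 = 4136
c = 47² + 44² = 2209 + 1936 = 4145
Verification: 273² + 4136² = 74529 + 17106496 = 17181025 = 4145² ✓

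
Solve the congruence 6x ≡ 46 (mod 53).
x ≡ 43 (mod 53)

gcd(6, 53) = 1, which divides 46, so solutions exist.
Find 6^(-1) mod 53 by the extended Euclidean algorithm:
53 = 8 × 6 + 5  ⟹  5 = (1)·53 + (-8)·6
6 = 1 × 5 + 1  ⟹  1 = (-1)·53 + (9)·6
So (9)·6 ≡ 1 (mod 53), i.e. 6^(-1) ≡ 9 (mod 53).
x ≡ 9 × 46 = 414 ≡ 43 (mod 53).
Check: 6 × 43 = 258 ≡ 46 (mod 53).
Unique solution: x ≡ 43 (mod 53)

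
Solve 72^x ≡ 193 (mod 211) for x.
198

Baby-step giant-step with step n = ⌈√211⌉ = 15.
Baby steps 72^j mod 211 (j:value) for j=0..14: 0:1, 1:72, 2:120, 3:200, 4:52, 5:157, 6:121, 7:61, 8:172, 9:146, 10:173, 11:7, 12:82, 13:207, 14:134.
Giant-step multiplier: 72^(-15) ≡ 72^(210-15) = 72^195 ≡ 40 (mod 211).
Giant steps γ_i = 193·40^i mod 211: γ_0=193, γ_1=124, γ_2=107, γ_3=60, γ_4=79, γ_5=206, γ_6=11, γ_7=18, γ_8=87, γ_9=104, γ_10=151, γ_11=132, γ_12=5, γ_13=200 (in table at j=3).
x = i·n + j = 13·15 + 3 = 198.
Check: 72^198 ≡ 193 (mod 211).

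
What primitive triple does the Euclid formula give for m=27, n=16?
(473, 864, 985)

Euclid's formula: a = m² - n², b = 2mn, c = m² + n²
m = 27, n = 16
a = 27² - 16² = 729 - 256 = 473
b = 2 × 27 × 16 = 864
c = 27² + 16² = 729 + 256 = 985
Verification: 473² + 864² = 223729 + 746496 = 970225 = 985² ✓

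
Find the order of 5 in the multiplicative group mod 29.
14

29 is prime, so ord(5) divides φ(29) = 28.
Divisors of 28: 1, 2, 4, 7, 14, 28.
Repeated squaring: 5^1 ≡ 5, 5^2 ≡ 25, 5^4 ≡ 16, 5^8 ≡ 24, 5^16 ≡ 25 (mod 29).
Test 5^d mod 29 for each divisor d in increasing order:
5^1 ≡ 5
5^2 ≡ 25
5^4 ≡ 16
5^7 = 5^4·5^2·5^1 ≡ 28
5^14 = 5^8·5^4·5^2 ≡ 1  ← first divisor giving 1
The order is 14.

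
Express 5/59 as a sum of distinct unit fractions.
1/12 + 1/708

Greedy algorithm:
5/59: ceiling(59/5) = 12, use 1/12
1/708: ceiling(708/1) = 708, use 1/708
Result: 5/59 = 1/12 + 1/708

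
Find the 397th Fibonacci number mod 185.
117

Matrix identity: Q^n = [[F_(n+1), F_n], [F_n, F_(n-1)]] with Q = [[1,1],[1,0]].
n = 397 = 110001101₂. Square-and-multiply, entries mod 185:
Q^1 = [[1,1],[1,0]]
Q^3 = (Q^1)²·Q = [[3,2],[2,1]]
Q^6 = (Q^3)² = [[13,8],[8,5]]
Q^12 = (Q^6)² = [[48,144],[144,89]]
Q^24 = (Q^12)² = [[100,118],[118,167]]
Q^49 = (Q^24)²·Q = [[115,59],[59,56]]
Q^99 = (Q^49)²·Q = [[155,56],[56,99]]
Q^198 = (Q^99)² = [[151,164],[164,172]]
Q^397 = (Q^198)²·Q = [[179,117],[117,62]]
F_397 mod 185 = Q^397[0][1] = 117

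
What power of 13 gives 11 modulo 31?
13

Baby-step giant-step with step n = ⌈√31⌉ = 6.
Baby steps 13^j mod 31 (j:value) for j=0..5: 0:1, 1:13, 2:14, 3:27, 4:10, 5:6.
Giant-step multiplier: 13^(-6) ≡ 13^(30-6) = 13^24 ≡ 2 (mod 31).
Giant steps γ_i = 11·2^i mod 31: γ_0=11, γ_1=22, γ_2=13 (in table at j=1).
x = i·n + j = 2·6 + 1 = 13.
Check: 13^13 ≡ 11 (mod 31).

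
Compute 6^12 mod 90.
36

Repeated squaring. Binary of 12 = 1100.
6^1 ≡ 6 (mod 90); 6^2 ≡ 36 (mod 90); 6^4 ≡ 36 (mod 90); 6^8 ≡ 36 (mod 90)
6^12 = 6^4 × 6^8 ≡ 36 (mod 90)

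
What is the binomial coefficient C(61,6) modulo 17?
6

Using Lucas' theorem:
Write n=61 and k=6 in base 17:
n in base 17: [3, 10]
k in base 17: [0, 6]
C(61,6) mod 17 = ∏ C(n_i, k_i) mod 17
Digit binomials (mod 17): C(3,0) = 1; C(10,6) = 210 ≡ 6
Product: 1 × 6 = 6 ≡ 6 (mod 17)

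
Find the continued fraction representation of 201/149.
[1; 2, 1, 6, 2, 3]

Euclidean algorithm steps:
201 = 1 × 149 + 52
149 = 2 × 52 + 45
52 = 1 × 45 + 7
45 = 6 × 7 + 3
7 = 2 × 3 + 1
3 = 3 × 1 + 0
Continued fraction: [1; 2, 1, 6, 2, 3]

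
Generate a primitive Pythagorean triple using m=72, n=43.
(3335, 6192, 7033)

Euclid's formula: a = m² - n², b = 2mn, c = m² + n²
m = 72, n = 43
a = 72² - 43² = 5184 - 1849 = 3335
b = 2 × 72 × 43 = 6192
c = 72² + 43² = 5184 + 1849 = 7033
Verification: 3335² + 6192² = 11122225 + 38340864 = 49463089 = 7033² ✓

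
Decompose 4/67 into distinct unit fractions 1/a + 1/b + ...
1/17 + 1/1139

Greedy algorithm:
4/67: ceiling(67/4) = 17, use 1/17
1/1139: ceiling(1139/1) = 1139, use 1/1139
Result: 4/67 = 1/17 + 1/1139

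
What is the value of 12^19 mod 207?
54

Repeated squaring. Binary of 19 = 10011.
12^1 ≡ 12 (mod 207); 12^2 ≡ 144 (mod 207); 12^4 ≡ 36 (mod 207); 12^8 ≡ 54 (mod 207); 12^16 ≡ 18 (mod 207)
12^19 = 12^1 × 12^2 × 12^16 ≡ 54 (mod 207)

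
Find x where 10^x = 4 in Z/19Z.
16

Baby-step giant-step with step n = ⌈√19⌉ = 5.
Baby steps 10^j mod 19 (j:value) for j=0..4: 0:1, 1:10, 2:5, 3:12, 4:6.
Giant-step multiplier: 10^(-5) ≡ 10^(18-5) = 10^13 ≡ 13 (mod 19).
Giant steps γ_i = 4·13^i mod 19: γ_0=4, γ_1=14, γ_2=11, γ_3=10 (in table at j=1).
x = i·n + j = 3·5 + 1 = 16.
Check: 10^16 ≡ 4 (mod 19).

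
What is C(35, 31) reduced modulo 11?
0

Using Lucas' theorem:
Write n=35 and k=31 in base 11:
n in base 11: [3, 2]
k in base 11: [2, 9]
C(35,31) mod 11 = ∏ C(n_i, k_i) mod 11
Digit binomials (mod 11): C(3,2) = 3; C(2,9) = 0 (k_i > n_i)
Product: 3 × 0 = 0 ≡ 0 (mod 11)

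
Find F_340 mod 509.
338

Matrix identity: Q^n = [[F_(n+1), F_n], [F_n, F_(n-1)]] with Q = [[1,1],[1,0]].
n = 340 = 101010100₂. Square-and-multiply, entries mod 509:
Q^1 = [[1,1],[1,0]]
Q^2 = (Q^1)² = [[2,1],[1,1]]
Q^5 = (Q^2)²·Q = [[8,5],[5,3]]
Q^10 = (Q^5)² = [[89,55],[55,34]]
Q^21 = (Q^10)²·Q = [[405,257],[257,148]]
Q^42 = (Q^21)² = [[6,110],[110,405]]
Q^85 = (Q^42)²·Q = [[338,429],[429,418]]
Q^170 = (Q^85)² = [[11,91],[91,429]]
Q^340 = (Q^170)² = [[258,338],[338,429]]
F_340 mod 509 = Q^340[0][1] = 338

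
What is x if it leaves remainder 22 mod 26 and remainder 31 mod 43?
74

Using Chinese Remainder Theorem:
M = 26 × 43 = 1118
M1 = 43, M2 = 26
y1 = 43^(-1) mod 26 = 23
y2 = 26^(-1) mod 43 = 5
x = (22×43×23 + 31×26×5) mod 1118 = 74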